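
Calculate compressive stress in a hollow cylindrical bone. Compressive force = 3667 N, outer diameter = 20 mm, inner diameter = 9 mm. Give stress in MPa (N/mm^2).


A = pi*(r_o^2 - r_i^2)
r_o = 10 mm, r_i = 4.5 mm
A = 250.542 mm^2
sigma = F/A = 3667 / 250.542
sigma = 14.64 MPa


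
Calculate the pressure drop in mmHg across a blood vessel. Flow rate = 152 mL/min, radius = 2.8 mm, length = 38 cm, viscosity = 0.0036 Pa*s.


dP = 8*mu*L*Q / (pi*r^4)
Q = 152 mL/min = 2.53333e-06 m^3/s
dP = 143.577 Pa = 143.577 / 133.322 mmHg = 1.077 mmHg


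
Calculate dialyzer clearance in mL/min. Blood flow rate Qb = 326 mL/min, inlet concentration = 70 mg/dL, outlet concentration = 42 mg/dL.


K = Qb * (Cb_in - Cb_out) / Cb_in
K = 326 * (70 - 42) / 70
K = 130.4 mL/min


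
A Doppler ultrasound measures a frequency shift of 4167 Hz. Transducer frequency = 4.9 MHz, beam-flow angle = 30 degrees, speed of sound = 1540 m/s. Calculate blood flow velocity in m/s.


v = fd * c / (2 * f0 * cos(theta))
v = 4167 * 1540 / (2 * 4.9000e+06 * cos(30))
v = 0.7561 m/s


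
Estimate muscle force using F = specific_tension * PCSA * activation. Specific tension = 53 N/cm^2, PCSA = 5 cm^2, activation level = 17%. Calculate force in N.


F = sigma * PCSA * activation
F = 53 * 5 * 0.17
F = 45.05 N


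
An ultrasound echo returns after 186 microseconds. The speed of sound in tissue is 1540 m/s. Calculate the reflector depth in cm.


depth = c * t / 2
t = 186 us = 1.8600e-04 s
depth = 1540 * 1.8600e-04 / 2
depth = 0.14322 m = 14.322 cm


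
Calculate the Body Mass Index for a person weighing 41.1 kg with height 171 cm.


BMI = weight / height^2
height = 171 cm = 1.71 m
BMI = 41.1 / 1.71^2
BMI = 14.06 kg/m^2


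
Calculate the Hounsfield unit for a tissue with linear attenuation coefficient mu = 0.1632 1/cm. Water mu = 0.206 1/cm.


HU = ((mu_tissue - mu_water) / mu_water) * 1000
HU = ((0.1632 - 0.206) / 0.206) * 1000
HU = -207.8


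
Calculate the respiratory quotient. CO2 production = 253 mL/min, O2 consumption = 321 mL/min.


RQ = VCO2 / VO2
RQ = 253 / 321
RQ = 0.7882


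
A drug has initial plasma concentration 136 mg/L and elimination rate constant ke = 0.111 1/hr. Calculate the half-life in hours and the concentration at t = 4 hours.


t_half = ln(2) / ke = 0.693147 / 0.111 = 6.245 hr
C(t) = C0 * exp(-ke*t) = 136 * exp(-0.111*4)
C(4) = 87.24 mg/L


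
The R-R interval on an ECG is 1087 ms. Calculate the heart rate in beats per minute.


HR = 60 / RR_interval(s)
RR = 1087 ms = 1.087 s
HR = 60 / 1.087 = 55.2 bpm


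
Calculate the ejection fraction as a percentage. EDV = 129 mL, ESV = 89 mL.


SV = EDV - ESV = 129 - 89 = 40 mL
EF = SV/EDV * 100 = 40/129 * 100
EF = 31.01%


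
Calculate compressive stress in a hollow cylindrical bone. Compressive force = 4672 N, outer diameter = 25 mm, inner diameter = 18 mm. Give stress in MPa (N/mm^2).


A = pi*(r_o^2 - r_i^2)
r_o = 12.5 mm, r_i = 9 mm
A = 236.405 mm^2
sigma = F/A = 4672 / 236.405
sigma = 19.76 MPa


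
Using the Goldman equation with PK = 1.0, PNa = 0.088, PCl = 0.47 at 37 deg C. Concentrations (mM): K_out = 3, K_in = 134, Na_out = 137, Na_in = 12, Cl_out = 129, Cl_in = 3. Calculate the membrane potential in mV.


Vm = (RT/F)*ln((PK*Ko + PNa*Nao + PCl*Cli)/(PK*Ki + PNa*Nai + PCl*Clo))
Numer = 16.466, Denom = 195.686
Vm = -66.15 mV


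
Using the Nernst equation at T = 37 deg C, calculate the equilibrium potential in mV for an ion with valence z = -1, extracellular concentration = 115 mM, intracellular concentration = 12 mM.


E = (RT/(zF)) * ln(C_out/C_in)
T = 37 + 273.15 = 310.15 K
E = (8.314 * 310.15 / (-1 * 96485)) * ln(115/12)
E = -60.4 mV


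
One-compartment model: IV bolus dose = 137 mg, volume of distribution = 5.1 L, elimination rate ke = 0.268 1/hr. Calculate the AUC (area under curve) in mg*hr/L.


C0 = Dose/Vd = 137/5.1 = 26.8627 mg/L
AUC = C0/ke = 26.8627/0.268
AUC = 100.2 mg*hr/L


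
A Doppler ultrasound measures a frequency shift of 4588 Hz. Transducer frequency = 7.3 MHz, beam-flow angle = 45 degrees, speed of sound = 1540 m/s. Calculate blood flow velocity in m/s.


v = fd * c / (2 * f0 * cos(theta))
v = 4588 * 1540 / (2 * 7.3000e+06 * cos(45))
v = 0.6844 m/s


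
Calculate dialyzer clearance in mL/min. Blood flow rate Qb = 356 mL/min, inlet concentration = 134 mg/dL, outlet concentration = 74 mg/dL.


K = Qb * (Cb_in - Cb_out) / Cb_in
K = 356 * (134 - 74) / 134
K = 159.4 mL/min


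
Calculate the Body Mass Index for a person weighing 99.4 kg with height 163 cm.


BMI = weight / height^2
height = 163 cm = 1.63 m
BMI = 99.4 / 1.63^2
BMI = 37.41 kg/m^2


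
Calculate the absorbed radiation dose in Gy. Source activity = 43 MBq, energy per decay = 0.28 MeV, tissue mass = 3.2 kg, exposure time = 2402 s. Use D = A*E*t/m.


A = 43 MBq = 4.3000e+07 Bq
E = 0.28 MeV = 4.4856e-14 J
D = A*E*t/m = 4.3000e+07*4.4856e-14*2402/3.2
D = 0.001448 Gy


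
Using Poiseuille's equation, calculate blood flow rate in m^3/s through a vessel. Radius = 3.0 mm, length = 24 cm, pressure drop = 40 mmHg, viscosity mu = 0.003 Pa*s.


Q = pi*r^4*dP / (8*mu*L)
r = 0.003 m, L = 0.24 m
dP = 40 mmHg = 5332.88 Pa
Q = 2.3560e-04 m^3/s


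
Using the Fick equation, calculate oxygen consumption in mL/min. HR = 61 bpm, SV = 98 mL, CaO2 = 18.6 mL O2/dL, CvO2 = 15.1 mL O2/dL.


CO = HR*SV = 61*98/1000 = 5.978 L/min
a-v O2 diff = 18.6 - 15.1 = 3.5 mL/dL
VO2 = CO * (CaO2-CvO2) * 10 dL/L
VO2 = 5.978 * 3.5 * 10
VO2 = 209.2 mL/min


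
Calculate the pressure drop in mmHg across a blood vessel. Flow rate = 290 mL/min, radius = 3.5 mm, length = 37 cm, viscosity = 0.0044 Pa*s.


dP = 8*mu*L*Q / (pi*r^4)
Q = 290 mL/min = 4.83333e-06 m^3/s
dP = 133.527 Pa = 133.527 / 133.322 mmHg = 1.002 mmHg


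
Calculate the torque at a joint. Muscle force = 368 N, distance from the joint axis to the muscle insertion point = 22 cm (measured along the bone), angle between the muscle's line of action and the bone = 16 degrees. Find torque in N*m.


Torque = F * d * sin(theta)   (moment arm = d*sin(theta))
d = 22 cm = 0.22 m
Torque = 368 * 0.22 * sin(16)
Torque = 22.32 N*m


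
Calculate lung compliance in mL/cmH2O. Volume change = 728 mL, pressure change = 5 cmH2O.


C = dV / dP
C = 728 / 5
C = 145.6 mL/cmH2O


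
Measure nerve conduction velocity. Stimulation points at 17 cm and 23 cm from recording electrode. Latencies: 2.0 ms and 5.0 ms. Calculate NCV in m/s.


Distance = (23 - 17) / 100 = 0.06 m
dt = (5.0 - 2.0) / 1000 = 0.003 s
NCV = dist / dt = 20 m/s


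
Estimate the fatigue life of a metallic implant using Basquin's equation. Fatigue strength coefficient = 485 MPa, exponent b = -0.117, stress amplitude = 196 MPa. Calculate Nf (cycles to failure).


sigma_a = sigma_f' * (2Nf)^b
2Nf = (sigma_a/sigma_f')^(1/b)
2Nf = (196/485)^(1/-0.117)
2Nf = 2307.4131
Nf = 1154


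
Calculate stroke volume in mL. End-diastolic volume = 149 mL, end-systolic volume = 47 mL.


SV = EDV - ESV
SV = 149 - 47
SV = 102 mL


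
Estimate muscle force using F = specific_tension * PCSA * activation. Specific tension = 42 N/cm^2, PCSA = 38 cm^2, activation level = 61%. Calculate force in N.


F = sigma * PCSA * activation
F = 42 * 38 * 0.61
F = 973.6 N


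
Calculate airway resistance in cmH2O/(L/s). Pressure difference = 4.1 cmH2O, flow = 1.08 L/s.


R = dP / flow
R = 4.1 / 1.08
R = 3.796 cmH2O/(L/s)


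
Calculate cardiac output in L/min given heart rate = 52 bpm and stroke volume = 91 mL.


CO = HR * SV
CO = 52 * 91 / 1000
CO = 4.732 L/min


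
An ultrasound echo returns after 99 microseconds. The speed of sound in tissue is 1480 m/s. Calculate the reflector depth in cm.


depth = c * t / 2
t = 99 us = 9.9000e-05 s
depth = 1480 * 9.9000e-05 / 2
depth = 0.07326 m = 7.326 cm


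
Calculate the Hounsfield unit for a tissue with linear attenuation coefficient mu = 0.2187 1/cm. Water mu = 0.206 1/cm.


HU = ((mu_tissue - mu_water) / mu_water) * 1000
HU = ((0.2187 - 0.206) / 0.206) * 1000
HU = 61.65


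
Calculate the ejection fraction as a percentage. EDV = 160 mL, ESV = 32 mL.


SV = EDV - ESV = 160 - 32 = 128 mL
EF = SV/EDV * 100 = 128/160 * 100
EF = 80%


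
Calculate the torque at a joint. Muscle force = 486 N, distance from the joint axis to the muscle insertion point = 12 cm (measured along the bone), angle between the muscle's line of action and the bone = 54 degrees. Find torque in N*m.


Torque = F * d * sin(theta)   (moment arm = d*sin(theta))
d = 12 cm = 0.12 m
Torque = 486 * 0.12 * sin(54)
Torque = 47.18 N*m


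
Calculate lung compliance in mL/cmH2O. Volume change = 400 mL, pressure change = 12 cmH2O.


C = dV / dP
C = 400 / 12
C = 33.33 mL/cmH2O


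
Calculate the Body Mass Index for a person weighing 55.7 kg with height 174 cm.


BMI = weight / height^2
height = 174 cm = 1.74 m
BMI = 55.7 / 1.74^2
BMI = 18.4 kg/m^2


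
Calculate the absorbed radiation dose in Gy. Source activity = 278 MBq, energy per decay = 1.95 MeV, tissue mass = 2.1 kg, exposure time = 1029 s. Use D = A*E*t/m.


A = 278 MBq = 2.7800e+08 Bq
E = 1.95 MeV = 3.1239e-13 J
D = A*E*t/m = 2.7800e+08*3.1239e-13*1029/2.1
D = 0.04255 Gy


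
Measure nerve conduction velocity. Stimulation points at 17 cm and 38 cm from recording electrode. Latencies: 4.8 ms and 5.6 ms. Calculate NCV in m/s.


Distance = (38 - 17) / 100 = 0.21 m
dt = (5.6 - 4.8) / 1000 = 8.0000e-04 s
NCV = dist / dt = 262.5 m/s


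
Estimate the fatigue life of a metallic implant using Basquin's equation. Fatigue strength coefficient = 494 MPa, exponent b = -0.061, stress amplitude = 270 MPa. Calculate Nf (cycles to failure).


sigma_a = sigma_f' * (2Nf)^b
2Nf = (sigma_a/sigma_f')^(1/b)
2Nf = (270/494)^(1/-0.061)
2Nf = 20000.268
Nf = 1e+04


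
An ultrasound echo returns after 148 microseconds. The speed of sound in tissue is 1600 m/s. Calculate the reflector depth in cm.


depth = c * t / 2
t = 148 us = 1.4800e-04 s
depth = 1600 * 1.4800e-04 / 2
depth = 0.1184 m = 11.84 cm


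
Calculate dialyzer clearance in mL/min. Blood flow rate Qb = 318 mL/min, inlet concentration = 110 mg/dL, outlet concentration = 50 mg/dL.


K = Qb * (Cb_in - Cb_out) / Cb_in
K = 318 * (110 - 50) / 110
K = 173.5 mL/min


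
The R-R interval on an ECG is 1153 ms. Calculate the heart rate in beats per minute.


HR = 60 / RR_interval(s)
RR = 1153 ms = 1.153 s
HR = 60 / 1.153 = 52.04 bpm


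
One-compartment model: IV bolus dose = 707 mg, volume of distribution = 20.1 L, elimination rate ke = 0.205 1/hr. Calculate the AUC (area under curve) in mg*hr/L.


C0 = Dose/Vd = 707/20.1 = 35.1741 mg/L
AUC = C0/ke = 35.1741/0.205
AUC = 171.6 mg*hr/L


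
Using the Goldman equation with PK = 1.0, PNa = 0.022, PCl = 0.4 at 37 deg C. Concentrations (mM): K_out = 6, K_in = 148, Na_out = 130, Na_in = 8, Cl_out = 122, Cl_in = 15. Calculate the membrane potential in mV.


Vm = (RT/F)*ln((PK*Ko + PNa*Nao + PCl*Cli)/(PK*Ki + PNa*Nai + PCl*Clo))
Numer = 14.86, Denom = 196.976
Vm = -69.07 mV


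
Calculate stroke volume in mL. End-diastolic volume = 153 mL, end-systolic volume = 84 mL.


SV = EDV - ESV
SV = 153 - 84
SV = 69 mL


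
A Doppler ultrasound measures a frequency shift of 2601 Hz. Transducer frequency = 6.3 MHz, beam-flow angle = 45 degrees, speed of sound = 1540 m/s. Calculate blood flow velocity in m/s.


v = fd * c / (2 * f0 * cos(theta))
v = 2601 * 1540 / (2 * 6.3000e+06 * cos(45))
v = 0.4496 m/s


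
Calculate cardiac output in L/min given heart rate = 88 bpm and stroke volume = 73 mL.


CO = HR * SV
CO = 88 * 73 / 1000
CO = 6.424 L/min


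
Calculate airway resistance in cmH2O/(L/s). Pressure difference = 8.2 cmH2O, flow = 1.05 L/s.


R = dP / flow
R = 8.2 / 1.05
R = 7.81 cmH2O/(L/s)


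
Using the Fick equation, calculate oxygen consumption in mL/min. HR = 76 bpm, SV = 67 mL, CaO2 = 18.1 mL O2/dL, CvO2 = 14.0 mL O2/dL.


CO = HR*SV = 76*67/1000 = 5.092 L/min
a-v O2 diff = 18.1 - 14.0 = 4.1 mL/dL
VO2 = CO * (CaO2-CvO2) * 10 dL/L
VO2 = 5.092 * 4.1 * 10
VO2 = 208.8 mL/min


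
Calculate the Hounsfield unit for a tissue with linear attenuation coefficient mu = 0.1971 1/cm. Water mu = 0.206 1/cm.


HU = ((mu_tissue - mu_water) / mu_water) * 1000
HU = ((0.1971 - 0.206) / 0.206) * 1000
HU = -43.2


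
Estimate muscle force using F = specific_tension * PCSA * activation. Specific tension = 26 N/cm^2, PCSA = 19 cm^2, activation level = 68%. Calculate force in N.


F = sigma * PCSA * activation
F = 26 * 19 * 0.68
F = 335.9 N


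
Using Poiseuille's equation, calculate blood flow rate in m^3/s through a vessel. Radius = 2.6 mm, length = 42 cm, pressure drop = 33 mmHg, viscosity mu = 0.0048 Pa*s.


Q = pi*r^4*dP / (8*mu*L)
r = 0.0026 m, L = 0.42 m
dP = 33 mmHg = 4399.626 Pa
Q = 3.9163e-05 m^3/s


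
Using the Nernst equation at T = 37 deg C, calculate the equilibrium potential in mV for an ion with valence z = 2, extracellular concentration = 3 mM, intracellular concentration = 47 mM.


E = (RT/(zF)) * ln(C_out/C_in)
T = 37 + 273.15 = 310.15 K
E = (8.314 * 310.15 / (2 * 96485)) * ln(3/47)
E = -36.77 mV


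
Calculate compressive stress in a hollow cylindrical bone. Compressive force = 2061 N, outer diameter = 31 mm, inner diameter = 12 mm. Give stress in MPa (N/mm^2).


A = pi*(r_o^2 - r_i^2)
r_o = 15.5 mm, r_i = 6 mm
A = 641.67 mm^2
sigma = F/A = 2061 / 641.67
sigma = 3.212 MPa


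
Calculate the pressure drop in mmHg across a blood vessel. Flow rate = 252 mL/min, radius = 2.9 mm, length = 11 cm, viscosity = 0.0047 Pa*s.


dP = 8*mu*L*Q / (pi*r^4)
Q = 252 mL/min = 4.2e-06 m^3/s
dP = 78.1786 Pa = 78.1786 / 133.322 mmHg = 0.5864 mmHg


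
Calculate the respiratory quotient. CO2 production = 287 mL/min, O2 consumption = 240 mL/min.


RQ = VCO2 / VO2
RQ = 287 / 240
RQ = 1.196


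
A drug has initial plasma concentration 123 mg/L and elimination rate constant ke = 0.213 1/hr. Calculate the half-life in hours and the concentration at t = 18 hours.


t_half = ln(2) / ke = 0.693147 / 0.213 = 3.254 hr
C(t) = C0 * exp(-ke*t) = 123 * exp(-0.213*18)
C(18) = 2.66 mg/L


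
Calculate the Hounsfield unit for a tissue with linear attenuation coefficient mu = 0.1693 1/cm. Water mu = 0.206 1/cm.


HU = ((mu_tissue - mu_water) / mu_water) * 1000
HU = ((0.1693 - 0.206) / 0.206) * 1000
HU = -178.2


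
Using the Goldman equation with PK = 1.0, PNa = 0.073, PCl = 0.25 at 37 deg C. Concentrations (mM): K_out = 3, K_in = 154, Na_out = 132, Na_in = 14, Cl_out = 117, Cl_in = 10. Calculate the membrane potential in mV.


Vm = (RT/F)*ln((PK*Ko + PNa*Nao + PCl*Cli)/(PK*Ki + PNa*Nai + PCl*Clo))
Numer = 15.136, Denom = 184.272
Vm = -66.8 mV


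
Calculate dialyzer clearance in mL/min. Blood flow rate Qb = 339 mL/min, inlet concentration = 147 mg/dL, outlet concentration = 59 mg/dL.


K = Qb * (Cb_in - Cb_out) / Cb_in
K = 339 * (147 - 59) / 147
K = 202.9 mL/min


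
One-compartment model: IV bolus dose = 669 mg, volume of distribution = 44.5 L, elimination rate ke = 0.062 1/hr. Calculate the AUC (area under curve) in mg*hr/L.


C0 = Dose/Vd = 669/44.5 = 15.0337 mg/L
AUC = C0/ke = 15.0337/0.062
AUC = 242.5 mg*hr/L


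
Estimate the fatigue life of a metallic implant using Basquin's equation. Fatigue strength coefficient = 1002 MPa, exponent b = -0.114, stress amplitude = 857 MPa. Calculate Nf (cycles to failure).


sigma_a = sigma_f' * (2Nf)^b
2Nf = (sigma_a/sigma_f')^(1/b)
2Nf = (857/1002)^(1/-0.114)
2Nf = 3.9400263
Nf = 1.97


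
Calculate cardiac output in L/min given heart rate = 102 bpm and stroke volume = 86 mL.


CO = HR * SV
CO = 102 * 86 / 1000
CO = 8.772 L/min


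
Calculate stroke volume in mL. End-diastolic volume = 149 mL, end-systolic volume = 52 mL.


SV = EDV - ESV
SV = 149 - 52
SV = 97 mL


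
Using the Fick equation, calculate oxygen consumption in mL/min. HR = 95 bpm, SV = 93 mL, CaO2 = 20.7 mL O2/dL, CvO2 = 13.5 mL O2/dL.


CO = HR*SV = 95*93/1000 = 8.835 L/min
a-v O2 diff = 20.7 - 13.5 = 7.2 mL/dL
VO2 = CO * (CaO2-CvO2) * 10 dL/L
VO2 = 8.835 * 7.2 * 10
VO2 = 636.1 mL/min


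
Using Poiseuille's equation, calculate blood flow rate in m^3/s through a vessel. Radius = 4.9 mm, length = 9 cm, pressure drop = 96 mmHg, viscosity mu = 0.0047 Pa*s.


Q = pi*r^4*dP / (8*mu*L)
r = 0.0049 m, L = 0.09 m
dP = 96 mmHg = 12798.912 Pa
Q = 0.00685 m^3/s


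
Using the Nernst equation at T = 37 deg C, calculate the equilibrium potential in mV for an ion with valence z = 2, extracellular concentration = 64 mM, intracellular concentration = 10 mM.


E = (RT/(zF)) * ln(C_out/C_in)
T = 37 + 273.15 = 310.15 K
E = (8.314 * 310.15 / (2 * 96485)) * ln(64/10)
E = 24.81 mV


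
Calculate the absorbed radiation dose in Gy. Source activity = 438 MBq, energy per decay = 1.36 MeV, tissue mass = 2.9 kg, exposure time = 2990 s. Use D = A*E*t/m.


A = 438 MBq = 4.3800e+08 Bq
E = 1.36 MeV = 2.17872e-13 J
D = A*E*t/m = 4.3800e+08*2.17872e-13*2990/2.9
D = 0.09839 Gy


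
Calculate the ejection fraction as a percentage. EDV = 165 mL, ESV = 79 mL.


SV = EDV - ESV = 165 - 79 = 86 mL
EF = SV/EDV * 100 = 86/165 * 100
EF = 52.12%


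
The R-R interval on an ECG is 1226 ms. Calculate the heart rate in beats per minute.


HR = 60 / RR_interval(s)
RR = 1226 ms = 1.226 s
HR = 60 / 1.226 = 48.94 bpm


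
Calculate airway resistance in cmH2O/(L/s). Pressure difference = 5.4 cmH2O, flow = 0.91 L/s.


R = dP / flow
R = 5.4 / 0.91
R = 5.934 cmH2O/(L/s)


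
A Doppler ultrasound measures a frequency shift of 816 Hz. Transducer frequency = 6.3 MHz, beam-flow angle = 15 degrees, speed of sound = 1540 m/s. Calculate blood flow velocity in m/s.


v = fd * c / (2 * f0 * cos(theta))
v = 816 * 1540 / (2 * 6.3000e+06 * cos(15))
v = 0.1033 m/s


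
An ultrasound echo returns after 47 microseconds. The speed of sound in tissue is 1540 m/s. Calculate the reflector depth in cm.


depth = c * t / 2
t = 47 us = 4.7000e-05 s
depth = 1540 * 4.7000e-05 / 2
depth = 0.03619 m = 3.619 cm


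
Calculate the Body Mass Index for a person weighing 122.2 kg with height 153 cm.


BMI = weight / height^2
height = 153 cm = 1.53 m
BMI = 122.2 / 1.53^2
BMI = 52.2 kg/m^2


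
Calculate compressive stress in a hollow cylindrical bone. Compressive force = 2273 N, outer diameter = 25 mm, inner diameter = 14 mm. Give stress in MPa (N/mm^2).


A = pi*(r_o^2 - r_i^2)
r_o = 12.5 mm, r_i = 7 mm
A = 336.936 mm^2
sigma = F/A = 2273 / 336.936
sigma = 6.746 MPa


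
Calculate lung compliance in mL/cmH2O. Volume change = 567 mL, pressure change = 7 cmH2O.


C = dV / dP
C = 567 / 7
C = 81 mL/cmH2O


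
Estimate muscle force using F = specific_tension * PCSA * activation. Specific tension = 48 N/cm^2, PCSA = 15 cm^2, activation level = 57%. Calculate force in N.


F = sigma * PCSA * activation
F = 48 * 15 * 0.57
F = 410.4 N


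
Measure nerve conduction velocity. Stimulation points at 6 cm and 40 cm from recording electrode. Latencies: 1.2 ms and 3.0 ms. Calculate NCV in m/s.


Distance = (40 - 6) / 100 = 0.34 m
dt = (3.0 - 1.2) / 1000 = 0.0018 s
NCV = dist / dt = 188.9 m/s


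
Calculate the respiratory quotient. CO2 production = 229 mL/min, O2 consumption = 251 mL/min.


RQ = VCO2 / VO2
RQ = 229 / 251
RQ = 0.9124


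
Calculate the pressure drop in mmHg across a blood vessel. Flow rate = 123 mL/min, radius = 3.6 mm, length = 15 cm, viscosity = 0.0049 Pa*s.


dP = 8*mu*L*Q / (pi*r^4)
Q = 123 mL/min = 2.05e-06 m^3/s
dP = 22.844 Pa = 22.844 / 133.322 mmHg = 0.1713 mmHg


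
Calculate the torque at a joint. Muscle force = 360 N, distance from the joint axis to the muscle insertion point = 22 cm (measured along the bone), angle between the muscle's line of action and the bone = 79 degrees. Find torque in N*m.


Torque = F * d * sin(theta)   (moment arm = d*sin(theta))
d = 22 cm = 0.22 m
Torque = 360 * 0.22 * sin(79)
Torque = 77.74 N*m


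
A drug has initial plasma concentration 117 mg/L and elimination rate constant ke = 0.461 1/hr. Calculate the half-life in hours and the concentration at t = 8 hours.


t_half = ln(2) / ke = 0.693147 / 0.461 = 1.504 hr
C(t) = C0 * exp(-ke*t) = 117 * exp(-0.461*8)
C(8) = 2.928 mg/L


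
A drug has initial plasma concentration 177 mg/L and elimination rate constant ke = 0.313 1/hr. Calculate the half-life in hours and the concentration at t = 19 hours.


t_half = ln(2) / ke = 0.693147 / 0.313 = 2.215 hr
C(t) = C0 * exp(-ke*t) = 177 * exp(-0.313*19)
C(19) = 0.4626 mg/L


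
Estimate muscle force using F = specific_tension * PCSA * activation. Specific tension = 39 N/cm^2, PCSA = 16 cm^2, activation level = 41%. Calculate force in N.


F = sigma * PCSA * activation
F = 39 * 16 * 0.41
F = 255.8 N


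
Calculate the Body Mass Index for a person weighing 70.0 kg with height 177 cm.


BMI = weight / height^2
height = 177 cm = 1.77 m
BMI = 70.0 / 1.77^2
BMI = 22.34 kg/m^2


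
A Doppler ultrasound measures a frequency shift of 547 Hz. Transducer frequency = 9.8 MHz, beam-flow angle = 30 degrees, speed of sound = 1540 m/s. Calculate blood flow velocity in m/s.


v = fd * c / (2 * f0 * cos(theta))
v = 547 * 1540 / (2 * 9.8000e+06 * cos(30))
v = 0.04963 m/s


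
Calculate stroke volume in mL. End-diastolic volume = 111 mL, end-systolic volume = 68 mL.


SV = EDV - ESV
SV = 111 - 68
SV = 43 mL


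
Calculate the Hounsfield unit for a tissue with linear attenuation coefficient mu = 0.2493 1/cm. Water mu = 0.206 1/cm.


HU = ((mu_tissue - mu_water) / mu_water) * 1000
HU = ((0.2493 - 0.206) / 0.206) * 1000
HU = 210.2


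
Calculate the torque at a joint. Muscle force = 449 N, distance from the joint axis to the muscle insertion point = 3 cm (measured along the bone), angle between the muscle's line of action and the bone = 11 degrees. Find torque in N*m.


Torque = F * d * sin(theta)   (moment arm = d*sin(theta))
d = 3 cm = 0.03 m
Torque = 449 * 0.03 * sin(11)
Torque = 2.57 N*m


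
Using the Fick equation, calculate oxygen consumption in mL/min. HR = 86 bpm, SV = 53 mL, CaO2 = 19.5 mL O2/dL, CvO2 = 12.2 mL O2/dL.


CO = HR*SV = 86*53/1000 = 4.558 L/min
a-v O2 diff = 19.5 - 12.2 = 7.3 mL/dL
VO2 = CO * (CaO2-CvO2) * 10 dL/L
VO2 = 4.558 * 7.3 * 10
VO2 = 332.7 mL/min


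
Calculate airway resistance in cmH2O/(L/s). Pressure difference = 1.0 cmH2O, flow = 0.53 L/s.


R = dP / flow
R = 1.0 / 0.53
R = 1.887 cmH2O/(L/s)


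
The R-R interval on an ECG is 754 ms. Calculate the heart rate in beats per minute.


HR = 60 / RR_interval(s)
RR = 754 ms = 0.754 s
HR = 60 / 0.754 = 79.58 bpm


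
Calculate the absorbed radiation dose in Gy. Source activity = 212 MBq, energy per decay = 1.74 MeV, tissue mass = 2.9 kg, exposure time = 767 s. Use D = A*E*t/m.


A = 212 MBq = 2.1200e+08 Bq
E = 1.74 MeV = 2.78748e-13 J
D = A*E*t/m = 2.1200e+08*2.78748e-13*767/2.9
D = 0.01563 Gy


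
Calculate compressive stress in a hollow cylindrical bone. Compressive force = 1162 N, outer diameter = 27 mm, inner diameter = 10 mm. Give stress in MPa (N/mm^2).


A = pi*(r_o^2 - r_i^2)
r_o = 13.5 mm, r_i = 5 mm
A = 494.015 mm^2
sigma = F/A = 1162 / 494.015
sigma = 2.352 MPa


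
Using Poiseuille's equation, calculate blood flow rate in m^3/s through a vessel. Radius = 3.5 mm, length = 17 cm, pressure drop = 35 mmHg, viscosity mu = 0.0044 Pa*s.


Q = pi*r^4*dP / (8*mu*L)
r = 0.0035 m, L = 0.17 m
dP = 35 mmHg = 4666.27 Pa
Q = 3.6762e-04 m^3/s


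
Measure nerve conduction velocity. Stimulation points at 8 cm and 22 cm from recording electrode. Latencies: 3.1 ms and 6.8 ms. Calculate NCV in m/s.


Distance = (22 - 8) / 100 = 0.14 m
dt = (6.8 - 3.1) / 1000 = 0.0037 s
NCV = dist / dt = 37.84 m/s


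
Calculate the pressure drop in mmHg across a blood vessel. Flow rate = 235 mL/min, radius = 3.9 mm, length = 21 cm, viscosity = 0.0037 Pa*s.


dP = 8*mu*L*Q / (pi*r^4)
Q = 235 mL/min = 3.91667e-06 m^3/s
dP = 33.4981 Pa = 33.4981 / 133.322 mmHg = 0.2513 mmHg


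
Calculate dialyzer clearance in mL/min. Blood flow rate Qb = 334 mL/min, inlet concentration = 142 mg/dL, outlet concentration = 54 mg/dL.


K = Qb * (Cb_in - Cb_out) / Cb_in
K = 334 * (142 - 54) / 142
K = 207 mL/min


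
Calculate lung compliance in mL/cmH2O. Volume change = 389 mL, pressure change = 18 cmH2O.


C = dV / dP
C = 389 / 18
C = 21.61 mL/cmH2O


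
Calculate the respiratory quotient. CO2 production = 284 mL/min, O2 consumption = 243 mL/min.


RQ = VCO2 / VO2
RQ = 284 / 243
RQ = 1.169


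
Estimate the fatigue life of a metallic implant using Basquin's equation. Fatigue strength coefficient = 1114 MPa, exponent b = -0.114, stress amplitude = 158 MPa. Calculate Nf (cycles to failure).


sigma_a = sigma_f' * (2Nf)^b
2Nf = (sigma_a/sigma_f')^(1/b)
2Nf = (158/1114)^(1/-0.114)
2Nf = 27580199
Nf = 1.3790e+07


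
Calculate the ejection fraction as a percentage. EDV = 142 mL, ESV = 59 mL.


SV = EDV - ESV = 142 - 59 = 83 mL
EF = SV/EDV * 100 = 83/142 * 100
EF = 58.45%


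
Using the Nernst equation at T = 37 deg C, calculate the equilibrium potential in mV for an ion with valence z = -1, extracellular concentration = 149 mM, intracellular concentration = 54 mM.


E = (RT/(zF)) * ln(C_out/C_in)
T = 37 + 273.15 = 310.15 K
E = (8.314 * 310.15 / (-1 * 96485)) * ln(149/54)
E = -27.13 mV


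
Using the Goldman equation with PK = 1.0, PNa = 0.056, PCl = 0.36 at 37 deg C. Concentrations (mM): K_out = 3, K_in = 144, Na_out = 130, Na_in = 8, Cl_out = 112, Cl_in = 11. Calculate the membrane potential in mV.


Vm = (RT/F)*ln((PK*Ko + PNa*Nao + PCl*Cli)/(PK*Ki + PNa*Nai + PCl*Clo))
Numer = 14.24, Denom = 184.768
Vm = -68.5 mV


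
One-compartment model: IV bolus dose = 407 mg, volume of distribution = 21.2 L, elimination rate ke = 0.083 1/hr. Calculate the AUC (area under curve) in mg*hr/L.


C0 = Dose/Vd = 407/21.2 = 19.1981 mg/L
AUC = C0/ke = 19.1981/0.083
AUC = 231.3 mg*hr/L


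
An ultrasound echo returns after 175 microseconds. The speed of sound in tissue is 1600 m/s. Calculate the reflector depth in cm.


depth = c * t / 2
t = 175 us = 1.7500e-04 s
depth = 1600 * 1.7500e-04 / 2
depth = 0.14 m = 14 cm


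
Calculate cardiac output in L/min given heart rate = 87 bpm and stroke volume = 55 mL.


CO = HR * SV
CO = 87 * 55 / 1000
CO = 4.785 L/min


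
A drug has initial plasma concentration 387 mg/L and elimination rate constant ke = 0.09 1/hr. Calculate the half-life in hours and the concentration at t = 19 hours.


t_half = ln(2) / ke = 0.693147 / 0.09 = 7.702 hr
C(t) = C0 * exp(-ke*t) = 387 * exp(-0.09*19)
C(19) = 70 mg/L


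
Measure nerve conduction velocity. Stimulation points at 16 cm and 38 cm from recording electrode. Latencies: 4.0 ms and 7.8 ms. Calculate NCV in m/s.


Distance = (38 - 16) / 100 = 0.22 m
dt = (7.8 - 4.0) / 1000 = 0.0038 s
NCV = dist / dt = 57.89 m/s


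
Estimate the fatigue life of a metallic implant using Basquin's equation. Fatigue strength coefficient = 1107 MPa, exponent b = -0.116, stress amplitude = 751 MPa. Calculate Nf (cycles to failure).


sigma_a = sigma_f' * (2Nf)^b
2Nf = (sigma_a/sigma_f')^(1/b)
2Nf = (751/1107)^(1/-0.116)
2Nf = 28.356488
Nf = 14.18


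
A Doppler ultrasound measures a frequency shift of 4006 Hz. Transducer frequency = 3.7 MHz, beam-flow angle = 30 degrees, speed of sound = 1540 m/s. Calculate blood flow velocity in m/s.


v = fd * c / (2 * f0 * cos(theta))
v = 4006 * 1540 / (2 * 3.7000e+06 * cos(30))
v = 0.9627 m/s


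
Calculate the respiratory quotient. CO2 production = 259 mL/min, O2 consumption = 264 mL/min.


RQ = VCO2 / VO2
RQ = 259 / 264
RQ = 0.9811


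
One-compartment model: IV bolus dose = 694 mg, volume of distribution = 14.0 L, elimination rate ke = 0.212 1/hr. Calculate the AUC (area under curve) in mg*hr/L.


C0 = Dose/Vd = 694/14.0 = 49.5714 mg/L
AUC = C0/ke = 49.5714/0.212
AUC = 233.8 mg*hr/L


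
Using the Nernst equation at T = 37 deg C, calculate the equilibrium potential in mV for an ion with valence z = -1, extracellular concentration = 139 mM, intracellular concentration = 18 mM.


E = (RT/(zF)) * ln(C_out/C_in)
T = 37 + 273.15 = 310.15 K
E = (8.314 * 310.15 / (-1 * 96485)) * ln(139/18)
E = -54.63 mV


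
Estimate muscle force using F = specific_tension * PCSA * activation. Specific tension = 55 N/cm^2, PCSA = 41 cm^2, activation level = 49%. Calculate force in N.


F = sigma * PCSA * activation
F = 55 * 41 * 0.49
F = 1105 N


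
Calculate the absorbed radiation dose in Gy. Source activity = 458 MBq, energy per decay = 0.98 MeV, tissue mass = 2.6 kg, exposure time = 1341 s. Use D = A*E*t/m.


A = 458 MBq = 4.5800e+08 Bq
E = 0.98 MeV = 1.56996e-13 J
D = A*E*t/m = 4.5800e+08*1.56996e-13*1341/2.6
D = 0.03709 Gy


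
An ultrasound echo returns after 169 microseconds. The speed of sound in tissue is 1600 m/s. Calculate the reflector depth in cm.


depth = c * t / 2
t = 169 us = 1.6900e-04 s
depth = 1600 * 1.6900e-04 / 2
depth = 0.1352 m = 13.52 cm


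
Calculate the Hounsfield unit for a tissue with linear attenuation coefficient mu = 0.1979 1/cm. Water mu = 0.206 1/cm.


HU = ((mu_tissue - mu_water) / mu_water) * 1000
HU = ((0.1979 - 0.206) / 0.206) * 1000
HU = -39.32


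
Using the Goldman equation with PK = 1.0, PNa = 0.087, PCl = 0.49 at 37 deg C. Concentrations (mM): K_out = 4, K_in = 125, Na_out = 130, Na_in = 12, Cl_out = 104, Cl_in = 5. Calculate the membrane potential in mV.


Vm = (RT/F)*ln((PK*Ko + PNa*Nao + PCl*Cli)/(PK*Ki + PNa*Nai + PCl*Clo))
Numer = 17.76, Denom = 177.004
Vm = -61.45 mV


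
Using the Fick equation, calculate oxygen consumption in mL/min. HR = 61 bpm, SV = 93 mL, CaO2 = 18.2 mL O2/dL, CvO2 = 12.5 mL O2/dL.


CO = HR*SV = 61*93/1000 = 5.673 L/min
a-v O2 diff = 18.2 - 12.5 = 5.7 mL/dL
VO2 = CO * (CaO2-CvO2) * 10 dL/L
VO2 = 5.673 * 5.7 * 10
VO2 = 323.4 mL/min


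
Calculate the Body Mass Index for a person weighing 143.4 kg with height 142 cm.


BMI = weight / height^2
height = 142 cm = 1.42 m
BMI = 143.4 / 1.42^2
BMI = 71.12 kg/m^2


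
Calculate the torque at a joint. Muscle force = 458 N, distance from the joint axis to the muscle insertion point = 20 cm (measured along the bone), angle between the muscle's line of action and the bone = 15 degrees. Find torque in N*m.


Torque = F * d * sin(theta)   (moment arm = d*sin(theta))
d = 20 cm = 0.2 m
Torque = 458 * 0.2 * sin(15)
Torque = 23.71 N*m


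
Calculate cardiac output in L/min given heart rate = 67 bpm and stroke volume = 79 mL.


CO = HR * SV
CO = 67 * 79 / 1000
CO = 5.293 L/min


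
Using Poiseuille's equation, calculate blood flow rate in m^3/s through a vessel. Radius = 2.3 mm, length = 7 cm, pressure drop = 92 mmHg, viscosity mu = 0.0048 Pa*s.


Q = pi*r^4*dP / (8*mu*L)
r = 0.0023 m, L = 0.07 m
dP = 92 mmHg = 12265.624 Pa
Q = 4.0116e-04 m^3/s


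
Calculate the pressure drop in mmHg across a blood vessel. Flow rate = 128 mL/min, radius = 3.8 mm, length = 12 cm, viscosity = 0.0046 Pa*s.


dP = 8*mu*L*Q / (pi*r^4)
Q = 128 mL/min = 2.13333e-06 m^3/s
dP = 14.3815 Pa = 14.3815 / 133.322 mmHg = 0.1079 mmHg


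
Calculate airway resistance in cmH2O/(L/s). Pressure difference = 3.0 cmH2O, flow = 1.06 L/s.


R = dP / flow
R = 3.0 / 1.06
R = 2.83 cmH2O/(L/s)


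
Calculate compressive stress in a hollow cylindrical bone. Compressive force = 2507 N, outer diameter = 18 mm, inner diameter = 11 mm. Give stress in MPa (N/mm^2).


A = pi*(r_o^2 - r_i^2)
r_o = 9 mm, r_i = 5.5 mm
A = 159.436 mm^2
sigma = F/A = 2507 / 159.436
sigma = 15.72 MPa


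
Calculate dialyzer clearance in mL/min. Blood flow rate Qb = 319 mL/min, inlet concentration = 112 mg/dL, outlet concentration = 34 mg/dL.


K = Qb * (Cb_in - Cb_out) / Cb_in
K = 319 * (112 - 34) / 112
K = 222.2 mL/min


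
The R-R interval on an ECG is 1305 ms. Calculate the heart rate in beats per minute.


HR = 60 / RR_interval(s)
RR = 1305 ms = 1.305 s
HR = 60 / 1.305 = 45.98 bpm


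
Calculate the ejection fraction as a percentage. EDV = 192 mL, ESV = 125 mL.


SV = EDV - ESV = 192 - 125 = 67 mL
EF = SV/EDV * 100 = 67/192 * 100
EF = 34.9%


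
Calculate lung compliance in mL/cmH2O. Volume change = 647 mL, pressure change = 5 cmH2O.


C = dV / dP
C = 647 / 5
C = 129.4 mL/cmH2O


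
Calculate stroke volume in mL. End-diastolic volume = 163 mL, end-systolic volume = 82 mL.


SV = EDV - ESV
SV = 163 - 82
SV = 81 mL


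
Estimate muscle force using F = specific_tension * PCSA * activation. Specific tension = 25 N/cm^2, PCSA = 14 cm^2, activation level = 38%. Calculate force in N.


F = sigma * PCSA * activation
F = 25 * 14 * 0.38
F = 133 N


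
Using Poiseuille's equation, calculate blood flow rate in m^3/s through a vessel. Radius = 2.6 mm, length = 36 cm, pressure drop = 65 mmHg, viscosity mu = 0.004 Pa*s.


Q = pi*r^4*dP / (8*mu*L)
r = 0.0026 m, L = 0.36 m
dP = 65 mmHg = 8665.93 Pa
Q = 1.0800e-04 m^3/s


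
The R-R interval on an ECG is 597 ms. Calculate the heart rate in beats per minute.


HR = 60 / RR_interval(s)
RR = 597 ms = 0.597 s
HR = 60 / 0.597 = 100.5 bpm


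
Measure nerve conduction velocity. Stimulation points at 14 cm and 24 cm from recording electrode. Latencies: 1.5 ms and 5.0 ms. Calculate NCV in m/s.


Distance = (24 - 14) / 100 = 0.1 m
dt = (5.0 - 1.5) / 1000 = 0.0035 s
NCV = dist / dt = 28.57 m/s


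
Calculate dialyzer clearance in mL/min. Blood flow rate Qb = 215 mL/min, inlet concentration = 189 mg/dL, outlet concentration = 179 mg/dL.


K = Qb * (Cb_in - Cb_out) / Cb_in
K = 215 * (189 - 179) / 189
K = 11.38 mL/min


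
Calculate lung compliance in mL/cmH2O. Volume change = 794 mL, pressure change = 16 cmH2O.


C = dV / dP
C = 794 / 16
C = 49.62 mL/cmH2O


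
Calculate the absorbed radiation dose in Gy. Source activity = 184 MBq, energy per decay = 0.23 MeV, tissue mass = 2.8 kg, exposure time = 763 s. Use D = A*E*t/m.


A = 184 MBq = 1.8400e+08 Bq
E = 0.23 MeV = 3.6846e-14 J
D = A*E*t/m = 1.8400e+08*3.6846e-14*763/2.8
D = 0.001847 Gy


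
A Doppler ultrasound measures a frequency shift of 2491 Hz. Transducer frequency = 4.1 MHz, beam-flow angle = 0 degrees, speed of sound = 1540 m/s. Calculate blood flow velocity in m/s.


v = fd * c / (2 * f0 * cos(theta))
v = 2491 * 1540 / (2 * 4.1000e+06 * cos(0))
v = 0.4678 m/s


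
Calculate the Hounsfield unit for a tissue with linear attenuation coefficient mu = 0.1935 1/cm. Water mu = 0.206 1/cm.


HU = ((mu_tissue - mu_water) / mu_water) * 1000
HU = ((0.1935 - 0.206) / 0.206) * 1000
HU = -60.68


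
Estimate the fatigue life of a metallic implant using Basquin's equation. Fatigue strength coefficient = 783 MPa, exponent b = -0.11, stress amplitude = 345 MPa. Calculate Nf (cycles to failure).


sigma_a = sigma_f' * (2Nf)^b
2Nf = (sigma_a/sigma_f')^(1/b)
2Nf = (345/783)^(1/-0.11)
2Nf = 1721.244
Nf = 860.6


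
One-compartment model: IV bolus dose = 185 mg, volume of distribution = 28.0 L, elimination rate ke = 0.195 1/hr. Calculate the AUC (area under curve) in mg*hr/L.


C0 = Dose/Vd = 185/28.0 = 6.60714 mg/L
AUC = C0/ke = 6.60714/0.195
AUC = 33.88 mg*hr/L


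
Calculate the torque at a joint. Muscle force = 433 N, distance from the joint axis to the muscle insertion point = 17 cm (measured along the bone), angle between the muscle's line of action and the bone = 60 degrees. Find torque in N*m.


Torque = F * d * sin(theta)   (moment arm = d*sin(theta))
d = 17 cm = 0.17 m
Torque = 433 * 0.17 * sin(60)
Torque = 63.75 N*m


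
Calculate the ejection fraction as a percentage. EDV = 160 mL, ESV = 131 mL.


SV = EDV - ESV = 160 - 131 = 29 mL
EF = SV/EDV * 100 = 29/160 * 100
EF = 18.12%


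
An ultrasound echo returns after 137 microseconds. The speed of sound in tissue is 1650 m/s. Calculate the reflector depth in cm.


depth = c * t / 2
t = 137 us = 1.3700e-04 s
depth = 1650 * 1.3700e-04 / 2
depth = 0.113025 m = 11.3025 cm


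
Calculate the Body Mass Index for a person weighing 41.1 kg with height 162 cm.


BMI = weight / height^2
height = 162 cm = 1.62 m
BMI = 41.1 / 1.62^2
BMI = 15.66 kg/m^2


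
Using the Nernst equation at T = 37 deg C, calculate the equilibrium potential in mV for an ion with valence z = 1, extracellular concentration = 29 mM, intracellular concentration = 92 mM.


E = (RT/(zF)) * ln(C_out/C_in)
T = 37 + 273.15 = 310.15 K
E = (8.314 * 310.15 / (1 * 96485)) * ln(29/92)
E = -30.85 mV


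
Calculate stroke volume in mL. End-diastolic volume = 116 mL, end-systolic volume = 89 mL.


SV = EDV - ESV
SV = 116 - 89
SV = 27 mL


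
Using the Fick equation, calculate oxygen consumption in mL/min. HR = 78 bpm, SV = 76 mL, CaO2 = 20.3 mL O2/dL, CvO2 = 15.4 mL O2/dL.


CO = HR*SV = 78*76/1000 = 5.928 L/min
a-v O2 diff = 20.3 - 15.4 = 4.9 mL/dL
VO2 = CO * (CaO2-CvO2) * 10 dL/L
VO2 = 5.928 * 4.9 * 10
VO2 = 290.5 mL/min


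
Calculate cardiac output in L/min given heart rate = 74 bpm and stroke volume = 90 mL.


CO = HR * SV
CO = 74 * 90 / 1000
CO = 6.66 L/min


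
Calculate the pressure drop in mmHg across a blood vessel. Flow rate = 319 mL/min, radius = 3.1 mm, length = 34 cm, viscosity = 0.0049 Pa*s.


dP = 8*mu*L*Q / (pi*r^4)
Q = 319 mL/min = 5.31667e-06 m^3/s
dP = 244.235 Pa = 244.235 / 133.322 mmHg = 1.832 mmHg


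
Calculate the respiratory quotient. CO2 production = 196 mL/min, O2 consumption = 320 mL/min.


RQ = VCO2 / VO2
RQ = 196 / 320
RQ = 0.6125


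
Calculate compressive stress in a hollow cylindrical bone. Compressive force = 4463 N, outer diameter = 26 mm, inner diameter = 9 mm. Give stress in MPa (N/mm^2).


A = pi*(r_o^2 - r_i^2)
r_o = 13 mm, r_i = 4.5 mm
A = 467.312 mm^2
sigma = F/A = 4463 / 467.312
sigma = 9.55 MPa


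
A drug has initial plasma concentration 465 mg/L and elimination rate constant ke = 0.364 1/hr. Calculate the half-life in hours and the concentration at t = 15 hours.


t_half = ln(2) / ke = 0.693147 / 0.364 = 1.904 hr
C(t) = C0 * exp(-ke*t) = 465 * exp(-0.364*15)
C(15) = 1.978 mg/L


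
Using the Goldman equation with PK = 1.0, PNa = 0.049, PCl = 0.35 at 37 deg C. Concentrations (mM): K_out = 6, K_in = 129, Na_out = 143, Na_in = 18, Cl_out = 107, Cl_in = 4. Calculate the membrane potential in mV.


Vm = (RT/F)*ln((PK*Ko + PNa*Nao + PCl*Cli)/(PK*Ki + PNa*Nai + PCl*Clo))
Numer = 14.407, Denom = 167.332
Vm = -65.54 mV


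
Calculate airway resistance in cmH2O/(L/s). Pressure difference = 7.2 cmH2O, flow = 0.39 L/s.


R = dP / flow
R = 7.2 / 0.39
R = 18.46 cmH2O/(L/s)


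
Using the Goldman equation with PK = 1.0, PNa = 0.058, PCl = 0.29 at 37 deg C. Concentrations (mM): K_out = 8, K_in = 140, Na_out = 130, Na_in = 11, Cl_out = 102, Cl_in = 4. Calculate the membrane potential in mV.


Vm = (RT/F)*ln((PK*Ko + PNa*Nao + PCl*Cli)/(PK*Ki + PNa*Nai + PCl*Clo))
Numer = 16.7, Denom = 170.218
Vm = -62.05 mV


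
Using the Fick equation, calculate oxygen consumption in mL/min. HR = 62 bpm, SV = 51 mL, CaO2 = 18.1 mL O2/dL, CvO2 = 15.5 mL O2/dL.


CO = HR*SV = 62*51/1000 = 3.162 L/min
a-v O2 diff = 18.1 - 15.5 = 2.6 mL/dL
VO2 = CO * (CaO2-CvO2) * 10 dL/L
VO2 = 3.162 * 2.6 * 10
VO2 = 82.21 mL/min


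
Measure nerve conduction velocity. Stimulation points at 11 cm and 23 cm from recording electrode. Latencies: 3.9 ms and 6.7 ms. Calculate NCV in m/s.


Distance = (23 - 11) / 100 = 0.12 m
dt = (6.7 - 3.9) / 1000 = 0.0028 s
NCV = dist / dt = 42.86 m/s


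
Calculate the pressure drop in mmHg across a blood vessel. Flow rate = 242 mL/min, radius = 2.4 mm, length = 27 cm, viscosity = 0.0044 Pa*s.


dP = 8*mu*L*Q / (pi*r^4)
Q = 242 mL/min = 4.03333e-06 m^3/s
dP = 367.769 Pa = 367.769 / 133.322 mmHg = 2.759 mmHg
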